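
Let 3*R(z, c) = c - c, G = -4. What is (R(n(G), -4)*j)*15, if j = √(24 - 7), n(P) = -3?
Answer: 0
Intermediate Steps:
R(z, c) = 0 (R(z, c) = (c - c)/3 = (⅓)*0 = 0)
j = √17 ≈ 4.1231
(R(n(G), -4)*j)*15 = (0*√17)*15 = 0*15 = 0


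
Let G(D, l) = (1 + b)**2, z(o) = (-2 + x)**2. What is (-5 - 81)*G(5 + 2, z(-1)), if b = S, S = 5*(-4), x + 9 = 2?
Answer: -31046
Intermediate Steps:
x = -7 (x = -9 + 2 = -7)
S = -20
b = -20
z(o) = 81 (z(o) = (-2 - 7)**2 = (-9)**2 = 81)
G(D, l) = 361 (G(D, l) = (1 - 20)**2 = (-19)**2 = 361)
(-5 - 81)*G(5 + 2, z(-1)) = (-5 - 81)*361 = -86*361 = -31046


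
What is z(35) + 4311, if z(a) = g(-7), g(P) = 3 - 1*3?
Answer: 4311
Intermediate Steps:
g(P) = 0 (g(P) = 3 - 3 = 0)
z(a) = 0
z(35) + 4311 = 0 + 4311 = 4311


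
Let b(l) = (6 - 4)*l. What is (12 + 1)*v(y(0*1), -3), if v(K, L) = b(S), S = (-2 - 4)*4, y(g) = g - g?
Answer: -624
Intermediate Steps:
y(g) = 0
S = -24 (S = -6*4 = -24)
b(l) = 2*l
v(K, L) = -48 (v(K, L) = 2*(-24) = -48)
(12 + 1)*v(y(0*1), -3) = (12 + 1)*(-48) = 13*(-48) = -624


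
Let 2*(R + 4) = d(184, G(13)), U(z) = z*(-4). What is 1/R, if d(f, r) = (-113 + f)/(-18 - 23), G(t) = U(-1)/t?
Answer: -82/399 ≈ -0.20551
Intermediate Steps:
U(z) = -4*z
G(t) = 4/t (G(t) = (-4*(-1))/t = 4/t)
d(f, r) = 113/41 - f/41 (d(f, r) = (-113 + f)/(-41) = (-113 + f)*(-1/41) = 113/41 - f/41)
R = -399/82 (R = -4 + (113/41 - 1/41*184)/2 = -4 + (113/41 - 184/41)/2 = -4 + (½)*(-71/41) = -4 - 71/82 = -399/82 ≈ -4.8659)
1/R = 1/(-399/82) = -82/399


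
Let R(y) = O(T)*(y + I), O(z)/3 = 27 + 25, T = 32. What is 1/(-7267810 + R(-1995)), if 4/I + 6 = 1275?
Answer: -423/3205929482 ≈ -1.3194e-7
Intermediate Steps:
O(z) = 156 (O(z) = 3*(27 + 25) = 3*52 = 156)
I = 4/1269 (I = 4/(-6 + 1275) = 4/1269 ≈ 0.0031521)
R(y) = 208/423 + 156*y (R(y) = 156*(y + 4/1269) = 156*(4/1269 + y) = 208/423 + 156*y)
1/(-7267810 + R(-1995)) = 1/(-7267810 + (208/423 + 156*(-1995))) = 1/(-7267810 + (208/423 - 311220)) = 1/(-7267810 - 131645852/423) = 1/(-3205929482/423) = -423/3205929482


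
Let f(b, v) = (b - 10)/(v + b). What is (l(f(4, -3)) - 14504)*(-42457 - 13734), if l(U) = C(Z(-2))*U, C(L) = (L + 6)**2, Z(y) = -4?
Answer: 816342848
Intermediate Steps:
f(b, v) = (-10 + b)/(b + v)
C(L) = (6 + L)**2
l(U) = 4*U (l(U) = (6 - 4)**2*U = 2**2*U = 4*U)
(l(f(4, -3)) - 14504)*(-42457 - 13734) = (4*((-10 + 4)/(4 - 3)) - 14504)*(-42457 - 13734) = (4*(-6/1) - 14504)*(-56191) = (4*(1*(-6)) - 14504)*(-56191) = (4*(-6) - 14504)*(-56191) = (-24 - 14504)*(-56191) = -14528*(-56191) = 816342848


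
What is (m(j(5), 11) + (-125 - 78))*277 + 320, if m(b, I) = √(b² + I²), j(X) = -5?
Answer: -55911 + 277*√146 ≈ -52564.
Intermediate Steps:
m(b, I) = √(I² + b²)
(m(j(5), 11) + (-125 - 78))*277 + 320 = (√(11² + (-5)²) + (-125 - 78))*277 + 320 = (√(121 + 25) - 203)*277 + 320 = (√146 - 203)*277 + 320 = (-203 + √146)*277 + 320 = (-56231 + 277*√146) + 320 = -55911 + 277*√146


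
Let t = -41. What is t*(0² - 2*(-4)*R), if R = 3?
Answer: -984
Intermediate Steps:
t*(0² - 2*(-4)*R) = -41*(0² - 2*(-4)*3) = -41*(0 - (-8)*3) = -41*(0 - 1*(-24)) = -41*(0 + 24) = -41*24 = -984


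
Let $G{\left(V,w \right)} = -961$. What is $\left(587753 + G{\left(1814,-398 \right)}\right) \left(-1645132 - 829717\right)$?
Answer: $-1452221594408$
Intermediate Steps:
$\left(587753 + G{\left(1814,-398 \right)}\right) \left(-1645132 - 829717\right) = \left(587753 - 961\right) \left(-1645132 - 829717\right) = 586792 \left(-2474849\right) = -1452221594408$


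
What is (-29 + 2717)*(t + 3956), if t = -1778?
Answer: 5854464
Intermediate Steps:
(-29 + 2717)*(t + 3956) = (-29 + 2717)*(-1778 + 3956) = 2688*2178 = 5854464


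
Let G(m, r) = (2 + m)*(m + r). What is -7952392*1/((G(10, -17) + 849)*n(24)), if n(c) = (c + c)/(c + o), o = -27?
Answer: 994049/1530 ≈ 649.71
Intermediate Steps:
n(c) = 2*c/(-27 + c) (n(c) = (c + c)/(c - 27) = (2*c)/(-27 + c) = 2*c/(-27 + c))
-7952392*1/((G(10, -17) + 849)*n(24)) = -7952392*(-1/(16*((10² + 2*10 + 2*(-17) + 10*(-17)) + 849))) = -7952392*(-1/(16*((100 + 20 - 34 - 170) + 849))) = -7952392*(-1/(16*(-84 + 849))) = -7952392/(765*(-16)) = -7952392/(-12240) = -7952392*(-1/12240) = 994049/1530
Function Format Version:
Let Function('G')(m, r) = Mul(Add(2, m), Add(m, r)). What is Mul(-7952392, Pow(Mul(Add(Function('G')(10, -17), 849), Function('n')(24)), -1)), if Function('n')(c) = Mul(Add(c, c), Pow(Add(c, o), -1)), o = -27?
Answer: Rational(994049, 1530) ≈ 649.71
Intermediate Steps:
Function('n')(c) = Mul(2, c, Pow(Add(-27, c), -1)) (Function('n')(c) = Mul(Add(c, c), Pow(Add(c, -27), -1)) = Mul(Mul(2, c), Pow(Add(-27, c), -1)) = Mul(2, c, Pow(Add(-27, c), -1)))
Mul(-7952392, Pow(Mul(Add(Function('G')(10, -17), 849), Function('n')(24)), -1)) = Mul(-7952392, Pow(Mul(Add(Add(Pow(10, 2), Mul(2, 10), Mul(2, -17), Mul(10, -17)), 849), Mul(2, 24, Pow(Add(-27, 24), -1))), -1)) = Mul(-7952392, Pow(Mul(Add(Add(100, 20, -34, -170), 849), Mul(2, 24, Pow(-3, -1))), -1)) = Mul(-7952392, Pow(Mul(Add(-84, 849), Mul(2, 24, Rational(-1, 3))), -1)) = Mul(-7952392, Pow(Mul(765, -16), -1)) = Mul(-7952392, Pow(-12240, -1)) = Mul(-7952392, Rational(-1, 12240)) = Rational(994049, 1530)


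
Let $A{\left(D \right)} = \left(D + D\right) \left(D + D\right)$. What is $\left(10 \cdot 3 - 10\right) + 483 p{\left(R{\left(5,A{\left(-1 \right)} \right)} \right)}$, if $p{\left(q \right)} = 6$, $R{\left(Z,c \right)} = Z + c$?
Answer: $2918$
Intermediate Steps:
$A{\left(D \right)} = 4 D^{2}$ ($A{\left(D \right)} = 2 D 2 D = 4 D^{2}$)
$\left(10 \cdot 3 - 10\right) + 483 p{\left(R{\left(5,A{\left(-1 \right)} \right)} \right)} = \left(10 \cdot 3 - 10\right) + 483 \cdot 6 = \left(30 - 10\right) + 2898 = 20 + 2898 = 2918$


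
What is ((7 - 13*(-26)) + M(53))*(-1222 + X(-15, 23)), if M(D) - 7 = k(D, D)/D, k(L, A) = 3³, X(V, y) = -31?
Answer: -23409799/53 ≈ -4.4169e+5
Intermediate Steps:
k(L, A) = 27
M(D) = 7 + 27/D
((7 - 13*(-26)) + M(53))*(-1222 + X(-15, 23)) = ((7 - 13*(-26)) + (7 + 27/53))*(-1222 - 31) = ((7 + 338) + (7 + 27*(1/53)))*(-1253) = (345 + (7 + 27/53))*(-1253) = (345 + 398/53)*(-1253) = (18683/53)*(-1253) = -23409799/53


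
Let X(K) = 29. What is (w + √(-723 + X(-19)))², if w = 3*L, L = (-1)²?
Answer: (3 + I*√694)² ≈ -685.0 + 158.06*I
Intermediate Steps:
L = 1
w = 3 (w = 3*1 = 3)
(w + √(-723 + X(-19)))² = (3 + √(-723 + 29))² = (3 + √(-694))² = (3 + I*√694)²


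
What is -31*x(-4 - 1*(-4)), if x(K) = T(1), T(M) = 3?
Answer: -93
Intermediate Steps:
x(K) = 3
-31*x(-4 - 1*(-4)) = -31*3 = -93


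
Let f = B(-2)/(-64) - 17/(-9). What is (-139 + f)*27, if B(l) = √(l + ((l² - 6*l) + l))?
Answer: -3702 - 27*√3/32 ≈ -3703.5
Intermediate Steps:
B(l) = √(l² - 4*l) (B(l) = √(l + (l² - 5*l)) = √(l² - 4*l))
f = 17/9 - √3/32 (f = √(-2*(-4 - 2))/(-64) - 17/(-9) = √(-2*(-6))*(-1/64) - 17*(-⅑) = √12*(-1/64) + 17/9 = (2*√3)*(-1/64) + 17/9 = -√3/32 + 17/9 = 17/9 - √3/32 ≈ 1.8348)
(-139 + f)*27 = (-139 + (17/9 - √3/32))*27 = (-1234/9 - √3/32)*27 = -3702 - 27*√3/32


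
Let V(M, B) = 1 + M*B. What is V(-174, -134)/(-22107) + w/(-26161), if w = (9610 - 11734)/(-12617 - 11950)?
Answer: -4995273198749/4736036307903 ≈ -1.0547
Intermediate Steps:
V(M, B) = 1 + B*M
w = 708/8189 (w = -2124/(-24567) = -2124*(-1/24567) = 708/8189 ≈ 0.086457)
V(-174, -134)/(-22107) + w/(-26161) = (1 - 134*(-174))/(-22107) + (708/8189)/(-26161) = (1 + 23316)*(-1/22107) + (708/8189)*(-1/26161) = 23317*(-1/22107) - 708/214232429 = -23317/22107 - 708/214232429 = -4995273198749/4736036307903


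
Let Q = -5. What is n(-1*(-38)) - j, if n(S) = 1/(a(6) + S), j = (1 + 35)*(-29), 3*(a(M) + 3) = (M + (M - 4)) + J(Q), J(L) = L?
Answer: 37585/36 ≈ 1044.0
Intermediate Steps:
a(M) = -6 + 2*M/3 (a(M) = -3 + ((M + (M - 4)) - 5)/3 = -3 + ((M + (-4 + M)) - 5)/3 = -3 + ((-4 + 2*M) - 5)/3 = -3 + (-9 + 2*M)/3 = -3 + (-3 + 2*M/3) = -6 + 2*M/3)
j = -1044 (j = 36*(-29) = -1044)
n(S) = 1/(-2 + S) (n(S) = 1/((-6 + (2/3)*6) + S) = 1/((-6 + 4) + S) = 1/(-2 + S))
n(-1*(-38)) - j = 1/(-2 - 1*(-38)) - 1*(-1044) = 1/(-2 + 38) + 1044 = 1/36 + 1044 = 37585/36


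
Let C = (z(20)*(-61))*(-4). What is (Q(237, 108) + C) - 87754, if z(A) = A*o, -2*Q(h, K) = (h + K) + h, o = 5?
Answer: -63645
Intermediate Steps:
Q(h, K) = -h - K/2 (Q(h, K) = -((h + K) + h)/2 = -((K + h) + h)/2 = -(K + 2*h)/2 = -h - K/2)
z(A) = 5*A (z(A) = A*5 = 5*A)
C = 24400 (C = ((5*20)*(-61))*(-4) = (100*(-61))*(-4) = -6100*(-4) = 24400)
(Q(237, 108) + C) - 87754 = ((-1*237 - 1/2*108) + 24400) - 87754 = ((-237 - 54) + 24400) - 87754 = (-291 + 24400) - 87754 = 24109 - 87754 = -63645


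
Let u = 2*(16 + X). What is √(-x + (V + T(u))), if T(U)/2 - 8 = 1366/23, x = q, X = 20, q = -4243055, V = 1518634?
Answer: √3048004781/23 ≈ 2400.4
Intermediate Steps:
x = -4243055
u = 72 (u = 2*(16 + 20) = 2*36 = 72)
T(U) = 3100/23 (T(U) = 16 + 2*(1366/23) = 16 + 2732/23 = 3100/23)
√(-x + (V + T(u))) = √(-1*(-4243055) + (1518634 + 3100/23)) = √(4243055 + 34931682/23) = √(132521947/23) = √3048004781/23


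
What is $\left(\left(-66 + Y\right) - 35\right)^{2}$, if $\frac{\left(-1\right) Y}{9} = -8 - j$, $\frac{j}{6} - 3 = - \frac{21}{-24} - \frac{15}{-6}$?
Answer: $\frac{1590121}{16} \approx 99383.0$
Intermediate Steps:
$j = \frac{153}{4}$ ($j = 18 + 6 \left(- \frac{21}{-24} - \frac{15}{-6}\right) = 18 + 6 \left(\left(-21\right) \left(- \frac{1}{24}\right) - - \frac{5}{2}\right) = 18 + 6 \left(\frac{7}{8} + \frac{5}{2}\right) = 18 + 6 \cdot \frac{27}{8} = 18 + \frac{81}{4} = \frac{153}{4} \approx 38.25$)
$Y = \frac{1665}{4}$ ($Y = - 9 \left(-8 - \frac{153}{4}\right) = \left(-9\right) \left(- \frac{185}{4}\right) = \frac{1665}{4} \approx 416.25$)
$\left(\left(-66 + Y\right) - 35\right)^{2} = \left(\left(-66 + \frac{1665}{4}\right) - 35\right)^{2} = \left(\frac{1401}{4} - 35\right)^{2} = \left(\frac{1261}{4}\right)^{2} = \frac{1590121}{16}$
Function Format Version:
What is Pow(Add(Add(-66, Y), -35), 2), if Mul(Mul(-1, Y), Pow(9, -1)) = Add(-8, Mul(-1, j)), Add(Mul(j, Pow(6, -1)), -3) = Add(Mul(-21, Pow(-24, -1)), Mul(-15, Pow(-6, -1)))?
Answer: Rational(1590121, 16) ≈ 99383.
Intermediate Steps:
j = Rational(153, 4) (j = Add(18, Mul(6, Add(Mul(-21, Pow(-24, -1)), Mul(-15, Pow(-6, -1))))) = Add(18, Mul(6, Add(Mul(-21, Rational(-1, 24)), Mul(-15, Rational(-1, 6))))) = Add(18, Mul(6, Add(Rational(7, 8), Rational(5, 2)))) = Add(18, Mul(6, Rational(27, 8))) = Add(18, Rational(81, 4)) = Rational(153, 4) ≈ 38.250)
Y = Rational(1665, 4) (Y = Mul(-9, Add(-8, Mul(-1, Rational(153, 4)))) = Mul(-9, Add(-8, Rational(-153, 4))) = Mul(-9, Rational(-185, 4)) = Rational(1665, 4) ≈ 416.25)
Pow(Add(Add(-66, Y), -35), 2) = Pow(Add(Add(-66, Rational(1665, 4)), -35), 2) = Pow(Add(Rational(1401, 4), -35), 2) = Pow(Rational(1261, 4), 2) = Rational(1590121, 16)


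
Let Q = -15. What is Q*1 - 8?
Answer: -23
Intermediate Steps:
Q*1 - 8 = -15*1 - 8 = -15 - 8 = -23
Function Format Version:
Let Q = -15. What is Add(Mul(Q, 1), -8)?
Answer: -23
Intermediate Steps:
Add(Mul(Q, 1), -8) = Add(Mul(-15, 1), -8) = Add(-15, -8) = -23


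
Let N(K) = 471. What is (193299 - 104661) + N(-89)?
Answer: 89109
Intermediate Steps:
(193299 - 104661) + N(-89) = (193299 - 104661) + 471 = 88638 + 471 = 89109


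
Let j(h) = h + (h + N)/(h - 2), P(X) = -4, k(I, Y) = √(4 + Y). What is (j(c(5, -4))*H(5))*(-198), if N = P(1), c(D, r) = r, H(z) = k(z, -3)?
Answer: 528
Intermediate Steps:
H(z) = 1 (H(z) = √(4 - 3) = √1 = 1)
N = -4
j(h) = h + (-4 + h)/(-2 + h) (j(h) = h + (h - 4)/(h - 2) = h + (-4 + h)/(-2 + h))
(j(c(5, -4))*H(5))*(-198) = (((-4 + (-4)² - 1*(-4))/(-2 - 4))*1)*(-198) = (((-4 + 16 + 4)/(-6))*1)*(-198) = (-⅙*16*1)*(-198) = -8/3*1*(-198) = -8/3*(-198) = 528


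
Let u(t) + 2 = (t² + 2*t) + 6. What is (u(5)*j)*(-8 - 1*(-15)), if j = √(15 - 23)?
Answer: 546*I*√2 ≈ 772.16*I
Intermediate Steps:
j = 2*I*√2 (j = √(-8) = 2*I*√2 ≈ 2.8284*I)
u(t) = 4 + t² + 2*t (u(t) = -2 + ((t² + 2*t) + 6) = -2 + (6 + t² + 2*t) = 4 + t² + 2*t)
(u(5)*j)*(-8 - 1*(-15)) = ((4 + 5² + 2*5)*(2*I*√2))*(-8 - 1*(-15)) = ((4 + 25 + 10)*(2*I*√2))*(-8 + 15) = (39*(2*I*√2))*7 = (78*I*√2)*7 = 546*I*√2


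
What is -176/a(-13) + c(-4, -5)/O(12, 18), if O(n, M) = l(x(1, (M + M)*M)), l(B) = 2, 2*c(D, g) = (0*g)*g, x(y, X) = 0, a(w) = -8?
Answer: 22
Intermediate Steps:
c(D, g) = 0 (c(D, g) = ((0*g)*g)/2 = (0*g)/2 = (1/2)*0 = 0)
O(n, M) = 2
-176/a(-13) + c(-4, -5)/O(12, 18) = -176/(-8) + 0/2 = -176*(-1/8) + 0*(1/2) = 22 + 0 = 22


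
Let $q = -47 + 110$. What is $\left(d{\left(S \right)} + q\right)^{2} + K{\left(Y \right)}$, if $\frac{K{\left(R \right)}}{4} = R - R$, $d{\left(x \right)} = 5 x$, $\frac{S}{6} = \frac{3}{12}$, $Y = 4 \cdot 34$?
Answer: $\frac{19881}{4} \approx 4970.3$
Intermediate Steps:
$Y = 136$
$S = \frac{3}{2}$ ($S = 6 \cdot \frac{3}{12} = 6 \cdot 3 \cdot \frac{1}{12} = 6 \cdot \frac{1}{4} = \frac{3}{2} \approx 1.5$)
$q = 63$
$K{\left(R \right)} = 0$ ($K{\left(R \right)} = 4 \left(R - R\right) = 4 \cdot 0 = 0$)
$\left(d{\left(S \right)} + q\right)^{2} + K{\left(Y \right)} = \left(5 \cdot \frac{3}{2} + 63\right)^{2} + 0 = \left(\frac{15}{2} + 63\right)^{2} + 0 = \left(\frac{141}{2}\right)^{2} + 0 = \frac{19881}{4} + 0 = \frac{19881}{4}$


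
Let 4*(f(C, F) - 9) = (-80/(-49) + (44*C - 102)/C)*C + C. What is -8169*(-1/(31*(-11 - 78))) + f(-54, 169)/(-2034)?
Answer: -121138775/45829749 ≈ -2.6432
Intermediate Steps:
f(C, F) = 9 + C/4 + C*(80/49 + (-102 + 44*C)/C)/4 (f(C, F) = 9 + ((-80/(-49) + (44*C - 102)/C)*C + C)/4 = 9 + ((-80*(-1/49) + (-102 + 44*C)/C)*C + C)/4 = 9 + ((80/49 + (-102 + 44*C)/C)*C + C)/4 = 9 + (C*(80/49 + (-102 + 44*C)/C) + C)/4 = 9 + (C + C*(80/49 + (-102 + 44*C)/C))/4 = 9 + (C/4 + C*(80/49 + (-102 + 44*C)/C)/4) = 9 + C/4 + C*(80/49 + (-102 + 44*C)/C)/4)
-8169*(-1/(31*(-11 - 78))) + f(-54, 169)/(-2034) = -8169*(-1/(31*(-11 - 78))) + (-33/2 + (2285/196)*(-54))/(-2034) = -8169/((-31*(-89))) + (-33/2 - 61695/98)*(-1/2034) = -8169/2759 - 31656/49*(-1/2034) = -8169*1/2759 + 5276/16611 = -8169/2759 + 5276/16611 = -121138775/45829749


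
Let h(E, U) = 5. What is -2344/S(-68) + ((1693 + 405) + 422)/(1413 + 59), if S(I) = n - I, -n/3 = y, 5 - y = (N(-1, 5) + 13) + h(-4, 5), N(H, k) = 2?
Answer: -395701/20792 ≈ -19.031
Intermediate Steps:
y = -15 (y = 5 - ((2 + 13) + 5) = 5 - (15 + 5) = 5 - 1*20 = 5 - 20 = -15)
n = 45 (n = -3*(-15) = 45)
S(I) = 45 - I
-2344/S(-68) + ((1693 + 405) + 422)/(1413 + 59) = -2344/(45 - 1*(-68)) + ((1693 + 405) + 422)/(1413 + 59) = -2344/(45 + 68) + (2098 + 422)/1472 = -2344/113 + 2520*(1/1472) = -2344*1/113 + 315/184 = -2344/113 + 315/184 = -395701/20792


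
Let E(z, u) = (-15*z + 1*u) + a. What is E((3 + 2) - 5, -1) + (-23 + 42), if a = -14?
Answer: 4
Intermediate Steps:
E(z, u) = -14 + u - 15*z (E(z, u) = (-15*z + 1*u) - 14 = (-15*z + u) - 14 = (u - 15*z) - 14 = -14 + u - 15*z)
E((3 + 2) - 5, -1) + (-23 + 42) = (-14 - 1 - 15*((3 + 2) - 5)) + (-23 + 42) = (-14 - 1 - 15*(5 - 5)) + 19 = (-14 - 1 - 15*0) + 19 = (-14 - 1 + 0) + 19 = -15 + 19 = 4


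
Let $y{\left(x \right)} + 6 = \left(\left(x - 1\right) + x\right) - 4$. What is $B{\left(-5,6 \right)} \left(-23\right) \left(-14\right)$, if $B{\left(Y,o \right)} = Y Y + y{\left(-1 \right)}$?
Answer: $3864$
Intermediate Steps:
$y{\left(x \right)} = -11 + 2 x$ ($y{\left(x \right)} = -6 + \left(\left(\left(x - 1\right) + x\right) - 4\right) = -6 + \left(\left(\left(-1 + x\right) + x\right) - 4\right) = -6 + \left(\left(-1 + 2 x\right) - 4\right) = -6 + \left(-5 + 2 x\right) = -11 + 2 x$)
$B{\left(Y,o \right)} = -13 + Y^{2}$ ($B{\left(Y,o \right)} = Y Y + \left(-11 + 2 \left(-1\right)\right) = Y^{2} - 13 = -13 + Y^{2}$)
$B{\left(-5,6 \right)} \left(-23\right) \left(-14\right) = \left(-13 + \left(-5\right)^{2}\right) \left(-23\right) \left(-14\right) = \left(-13 + 25\right) \left(-23\right) \left(-14\right) = 12 \left(-23\right) \left(-14\right) = \left(-276\right) \left(-14\right) = 3864$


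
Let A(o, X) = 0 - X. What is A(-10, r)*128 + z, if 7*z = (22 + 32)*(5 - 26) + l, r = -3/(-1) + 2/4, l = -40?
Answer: -4310/7 ≈ -615.71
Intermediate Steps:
r = 7/2 (r = -3*(-1) + 2*(¼) = 3 + ½ = 7/2 ≈ 3.5000)
A(o, X) = -X
z = -1174/7 (z = ((22 + 32)*(5 - 26) - 40)/7 = (54*(-21) - 40)/7 = (-1134 - 40)/7 = (⅐)*(-1174) = -1174/7 ≈ -167.71)
A(-10, r)*128 + z = -1*7/2*128 - 1174/7 = -7/2*128 - 1174/7 = -448 - 1174/7 = -4310/7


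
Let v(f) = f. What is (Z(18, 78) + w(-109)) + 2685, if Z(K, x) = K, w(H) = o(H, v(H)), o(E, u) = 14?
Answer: 2717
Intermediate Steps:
w(H) = 14
(Z(18, 78) + w(-109)) + 2685 = (18 + 14) + 2685 = 32 + 2685 = 2717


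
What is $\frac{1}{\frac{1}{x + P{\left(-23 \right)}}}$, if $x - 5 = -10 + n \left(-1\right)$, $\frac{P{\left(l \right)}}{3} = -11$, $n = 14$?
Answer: $-52$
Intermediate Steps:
$P{\left(l \right)} = -33$ ($P{\left(l \right)} = 3 \left(-11\right) = -33$)
$x = -19$ ($x = 5 + \left(-10 + 14 \left(-1\right)\right) = 5 - 24 = -19$)
$\frac{1}{\frac{1}{x + P{\left(-23 \right)}}} = \frac{1}{\frac{1}{-19 - 33}} = \frac{1}{\frac{1}{-52}} = \frac{1}{- \frac{1}{52}} = -52$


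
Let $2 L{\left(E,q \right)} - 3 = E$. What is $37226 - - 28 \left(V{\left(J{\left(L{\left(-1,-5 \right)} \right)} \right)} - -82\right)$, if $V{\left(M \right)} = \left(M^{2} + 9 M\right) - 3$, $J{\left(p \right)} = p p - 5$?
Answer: $38878$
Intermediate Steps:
$L{\left(E,q \right)} = \frac{3}{2} + \frac{E}{2}$
$J{\left(p \right)} = -5 + p^{2}$ ($J{\left(p \right)} = p^{2} - 5 = -5 + p^{2}$)
$V{\left(M \right)} = -3 + M^{2} + 9 M$
$37226 - - 28 \left(V{\left(J{\left(L{\left(-1,-5 \right)} \right)} \right)} - -82\right) = 37226 - - 28 \left(\left(-3 + \left(-5 + \left(\frac{3}{2} + \frac{1}{2} \left(-1\right)\right)^{2}\right)^{2} + 9 \left(-5 + \left(\frac{3}{2} + \frac{1}{2} \left(-1\right)\right)^{2}\right)\right) - -82\right) = 37226 - - 28 \left(\left(-3 + \left(-5 + \left(\frac{3}{2} - \frac{1}{2}\right)^{2}\right)^{2} + 9 \left(-5 + \left(\frac{3}{2} - \frac{1}{2}\right)^{2}\right)\right) + 82\right) = 37226 - - 28 \left(\left(-3 + \left(-5 + 1^{2}\right)^{2} + 9 \left(-5 + 1^{2}\right)\right) + 82\right) = 37226 - - 28 \left(\left(-3 + \left(-5 + 1\right)^{2} + 9 \left(-5 + 1\right)\right) + 82\right) = 37226 - - 28 \left(\left(-3 + \left(-4\right)^{2} + 9 \left(-4\right)\right) + 82\right) = 37226 - - 28 \left(\left(-3 + 16 - 36\right) + 82\right) = 37226 - - 28 \left(-23 + 82\right) = 37226 - \left(-28\right) 59 = 37226 - -1652 = 37226 + 1652 = 38878$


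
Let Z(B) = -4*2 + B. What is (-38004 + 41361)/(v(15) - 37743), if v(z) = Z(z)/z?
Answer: -50355/566138 ≈ -0.088945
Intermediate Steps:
Z(B) = -8 + B
v(z) = (-8 + z)/z
(-38004 + 41361)/(v(15) - 37743) = (-38004 + 41361)/((-8 + 15)/15 - 37743) = 3357/((1/15)*7 - 37743) = 3357/(7/15 - 37743) = 3357/(-566138/15) = 3357*(-15/566138) = -50355/566138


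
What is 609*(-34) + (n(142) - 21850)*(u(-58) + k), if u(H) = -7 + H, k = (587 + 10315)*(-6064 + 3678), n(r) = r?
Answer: 564673620090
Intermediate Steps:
k = -26012172 (k = 10902*(-2386) = -26012172)
609*(-34) + (n(142) - 21850)*(u(-58) + k) = 609*(-34) + (142 - 21850)*((-7 - 58) - 26012172) = -20706 - 21708*(-65 - 26012172) = -20706 - 21708*(-26012237) = -20706 + 564673640796 = 564673620090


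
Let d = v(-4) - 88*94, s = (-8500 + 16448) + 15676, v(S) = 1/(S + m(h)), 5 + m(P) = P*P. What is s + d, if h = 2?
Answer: 76759/5 ≈ 15352.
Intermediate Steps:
m(P) = -5 + P**2 (m(P) = -5 + P*P = -5 + P**2)
v(S) = 1/(-1 + S) (v(S) = 1/(S + (-5 + 2**2)) = 1/(S + (-5 + 4)) = 1/(S - 1) = 1/(-1 + S))
s = 23624 (s = 7948 + 15676 = 23624)
d = -41361/5 (d = 1/(-1 - 4) - 88*94 = 1/(-5) - 8272 = -1/5 - 8272 = -41361/5 ≈ -8272.2)
s + d = 23624 - 41361/5 = 76759/5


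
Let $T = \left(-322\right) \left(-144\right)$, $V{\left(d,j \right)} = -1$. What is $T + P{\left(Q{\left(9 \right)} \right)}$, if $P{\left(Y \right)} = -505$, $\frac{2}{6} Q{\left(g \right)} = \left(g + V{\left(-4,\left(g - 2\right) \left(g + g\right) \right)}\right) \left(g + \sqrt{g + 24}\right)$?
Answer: $45863$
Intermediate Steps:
$Q{\left(g \right)} = 3 \left(-1 + g\right) \left(g + \sqrt{24 + g}\right)$ ($Q{\left(g \right)} = 3 \left(g - 1\right) \left(g + \sqrt{g + 24}\right) = 3 \left(-1 + g\right) \left(g + \sqrt{24 + g}\right)$)
$T = 46368$
$T + P{\left(Q{\left(9 \right)} \right)} = 46368 - 505 = 45863$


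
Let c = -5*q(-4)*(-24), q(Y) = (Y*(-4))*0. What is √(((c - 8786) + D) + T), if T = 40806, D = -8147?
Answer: √23873 ≈ 154.51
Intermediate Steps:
q(Y) = 0 (q(Y) = -4*Y*0 = 0)
c = 0 (c = -5*0*(-24) = 0*(-24) = 0)
√(((c - 8786) + D) + T) = √(((0 - 8786) - 8147) + 40806) = √((-8786 - 8147) + 40806) = √(-16933 + 40806) = √23873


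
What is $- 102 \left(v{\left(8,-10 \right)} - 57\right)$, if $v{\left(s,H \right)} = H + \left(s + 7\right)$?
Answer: $5304$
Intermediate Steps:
$v{\left(s,H \right)} = 7 + H + s$ ($v{\left(s,H \right)} = H + \left(7 + s\right) = 7 + H + s$)
$- 102 \left(v{\left(8,-10 \right)} - 57\right) = - 102 \left(\left(7 - 10 + 8\right) - 57\right) = - 102 \left(5 - 57\right) = \left(-102\right) \left(-52\right) = 5304$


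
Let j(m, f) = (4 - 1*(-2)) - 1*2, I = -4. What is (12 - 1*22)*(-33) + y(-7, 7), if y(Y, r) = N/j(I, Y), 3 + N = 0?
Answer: 1317/4 ≈ 329.25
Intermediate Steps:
N = -3 (N = -3 + 0 = -3)
j(m, f) = 4 (j(m, f) = (4 + 2) - 2 = 6 - 2 = 4)
y(Y, r) = -3/4
(12 - 1*22)*(-33) + y(-7, 7) = (12 - 1*22)*(-33) - 3/4 = (12 - 22)*(-33) - 3/4 = -10*(-33) - 3/4 = 330 - 3/4 = 1317/4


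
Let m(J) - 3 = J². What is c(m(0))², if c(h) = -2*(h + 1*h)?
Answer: 144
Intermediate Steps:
m(J) = 3 + J²
c(h) = -4*h (c(h) = -2*(h + h) = -4*h)
c(m(0))² = (-4*(3 + 0²))² = (-4*(3 + 0))² = (-4*3)² = (-12)² = 144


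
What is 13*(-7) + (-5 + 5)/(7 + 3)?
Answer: -91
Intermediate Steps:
13*(-7) + (-5 + 5)/(7 + 3) = -91 + 0/10 = -91 + 0*(⅒) = -91 + 0 = -91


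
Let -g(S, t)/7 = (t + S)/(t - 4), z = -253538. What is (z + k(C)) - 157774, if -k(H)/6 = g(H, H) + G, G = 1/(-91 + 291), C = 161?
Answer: -6456246471/15700 ≈ -4.1123e+5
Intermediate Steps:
g(S, t) = -7*(S + t)/(-4 + t) (g(S, t) = -7*(t + S)/(t - 4) = -7*(S + t)/(-4 + t))
G = 1/200 ≈ 0.0050000
k(H) = -3/100 + 84*H/(-4 + H) (k(H) = -6*(7*(-H - H)/(-4 + H) + 1/200) = -6*(7*(-2*H)/(-4 + H) + 1/200) = -6*(-14*H/(-4 + H) + 1/200) = -6*(1/200 - 14*H/(-4 + H)) = -3/100 + 84*H/(-4 + H))
(z + k(C)) - 157774 = (-253538 + 3*(4 + 2799*161)/(100*(-4 + 161))) - 157774 = (-253538 + (3/100)*(4 + 450639)/157) - 157774 = (-253538 + (3/100)*(1/157)*450643) - 157774 = (-253538 + 1351929/15700) - 157774 = -3979194671/15700 - 157774 = -6456246471/15700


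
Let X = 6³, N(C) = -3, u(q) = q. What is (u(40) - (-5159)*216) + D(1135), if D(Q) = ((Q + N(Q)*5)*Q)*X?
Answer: 275693584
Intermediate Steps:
X = 216
D(Q) = 216*Q*(-15 + Q) (D(Q) = ((Q - 3*5)*Q)*216 = ((Q - 15)*Q)*216 = ((-15 + Q)*Q)*216 = (Q*(-15 + Q))*216 = 216*Q*(-15 + Q))
(u(40) - (-5159)*216) + D(1135) = (40 - (-5159)*216) + 216*1135*(-15 + 1135) = (40 - 737*(-1512)) + 216*1135*1120 = (40 + 1114344) + 274579200 = 1114384 + 274579200 = 275693584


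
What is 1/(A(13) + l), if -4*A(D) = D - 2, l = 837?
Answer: 4/3337 ≈ 0.0011987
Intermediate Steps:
A(D) = ½ - D/4 (A(D) = -(D - 2)/4 = -(-2 + D)/4 = ½ - D/4)
1/(A(13) + l) = 1/((½ - ¼*13) + 837) = 1/((½ - 13/4) + 837) = 1/(-11/4 + 837) = 1/(3337/4) = 4/3337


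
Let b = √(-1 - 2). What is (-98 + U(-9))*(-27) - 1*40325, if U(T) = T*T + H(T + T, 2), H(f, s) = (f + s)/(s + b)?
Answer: 2*(-19933*√3 + 39650*I)/(√3 - 2*I) ≈ -39743.0 - 106.89*I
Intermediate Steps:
b = I*√3 (b = √(-3) = I*√3 ≈ 1.732*I)
H(f, s) = (f + s)/(s + I*√3)
U(T) = T² + (2 + 2*T)/(2 + I*√3) (U(T) = T*T + ((T + T) + 2)/(2 + I*√3) = T² + (2*T + 2)/(2 + I*√3) = T² + (2 + 2*T)/(2 + I*√3))
(-98 + U(-9))*(-27) - 1*40325 = (-98 + ((-9)² + (2 + 2*(-9))/(2 + I*√3)))*(-27) - 1*40325 = (-98 + (81 + (2 - 18)/(2 + I*√3)))*(-27) - 40325 = (-98 + (81 - 16/(2 + I*√3)))*(-27) - 40325 = (-17 - 16/(2 + I*√3))*(-27) - 40325 = (459 + 432/(2 + I*√3)) - 40325 = -39866 + 432/(2 + I*√3)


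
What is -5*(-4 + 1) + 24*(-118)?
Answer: -2817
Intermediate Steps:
-5*(-4 + 1) + 24*(-118) = -5*(-3) - 2832 = 15 - 2832 = -2817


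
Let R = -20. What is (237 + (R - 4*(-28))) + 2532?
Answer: 2861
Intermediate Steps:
(237 + (R - 4*(-28))) + 2532 = (237 + (-20 - 4*(-28))) + 2532 = (237 + (-20 + 112)) + 2532 = (237 + 92) + 2532 = 329 + 2532 = 2861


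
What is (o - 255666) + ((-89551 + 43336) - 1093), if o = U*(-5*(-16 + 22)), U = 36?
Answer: -304054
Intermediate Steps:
o = -1080 (o = 36*(-5*(-16 + 22)) = 36*(-5*6) = 36*(-30) = -1080)
(o - 255666) + ((-89551 + 43336) - 1093) = (-1080 - 255666) + ((-89551 + 43336) - 1093) = -256746 + (-46215 - 1093) = -256746 - 47308 = -304054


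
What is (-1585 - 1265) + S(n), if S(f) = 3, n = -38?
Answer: -2847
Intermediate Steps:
(-1585 - 1265) + S(n) = (-1585 - 1265) + 3 = -2850 + 3 = -2847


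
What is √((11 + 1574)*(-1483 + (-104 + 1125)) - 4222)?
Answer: 2*I*√184123 ≈ 858.19*I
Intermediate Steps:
√((11 + 1574)*(-1483 + (-104 + 1125)) - 4222) = √(1585*(-1483 + 1021) - 4222) = √(1585*(-462) - 4222) = √(-732270 - 4222) = √(-736492) = 2*I*√184123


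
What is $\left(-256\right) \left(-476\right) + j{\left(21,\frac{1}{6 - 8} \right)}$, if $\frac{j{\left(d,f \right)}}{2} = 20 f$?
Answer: $121836$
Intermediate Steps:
$j{\left(d,f \right)} = 40 f$ ($j{\left(d,f \right)} = 2 \cdot 20 f = 40 f$)
$\left(-256\right) \left(-476\right) + j{\left(21,\frac{1}{6 - 8} \right)} = \left(-256\right) \left(-476\right) + \frac{40}{6 - 8} = 121856 + \frac{40}{-2} = 121856 + 40 \left(- \frac{1}{2}\right) = 121856 - 20 = 121836$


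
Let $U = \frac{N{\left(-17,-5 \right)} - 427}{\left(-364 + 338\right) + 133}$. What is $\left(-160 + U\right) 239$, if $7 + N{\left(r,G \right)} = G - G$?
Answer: $- \frac{4195406}{107} \approx -39209.0$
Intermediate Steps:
$N{\left(r,G \right)} = -7$ ($N{\left(r,G \right)} = -7 + \left(G - G\right) = -7 + 0 = -7$)
$U = - \frac{434}{107}$ ($U = \frac{-7 - 427}{\left(-364 + 338\right) + 133} = - \frac{434}{-26 + 133} = - \frac{434}{107} \approx -4.0561$)
$\left(-160 + U\right) 239 = \left(-160 - \frac{434}{107}\right) 239 = \left(- \frac{17554}{107}\right) 239 = - \frac{4195406}{107}$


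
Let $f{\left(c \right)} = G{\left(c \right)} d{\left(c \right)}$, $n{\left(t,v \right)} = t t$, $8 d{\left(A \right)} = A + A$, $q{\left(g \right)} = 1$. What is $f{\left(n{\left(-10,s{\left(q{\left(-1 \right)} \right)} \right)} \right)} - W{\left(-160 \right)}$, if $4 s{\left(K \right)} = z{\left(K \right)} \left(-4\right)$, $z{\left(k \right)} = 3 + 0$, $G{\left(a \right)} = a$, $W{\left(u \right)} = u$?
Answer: $2660$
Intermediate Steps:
$z{\left(k \right)} = 3$
$s{\left(K \right)} = -3$ ($s{\left(K \right)} = \frac{3 \left(-4\right)}{4} = \frac{1}{4} \left(-12\right) = -3$)
$d{\left(A \right)} = \frac{A}{4}$ ($d{\left(A \right)} = \frac{A + A}{8} = \frac{2 A}{8} = \frac{A}{4}$)
$n{\left(t,v \right)} = t^{2}$
$f{\left(c \right)} = \frac{c^{2}}{4}$ ($f{\left(c \right)} = c \frac{c}{4} = \frac{c^{2}}{4}$)
$f{\left(n{\left(-10,s{\left(q{\left(-1 \right)} \right)} \right)} \right)} - W{\left(-160 \right)} = \frac{\left(\left(-10\right)^{2}\right)^{2}}{4} - -160 = \frac{100^{2}}{4} + 160 = \frac{1}{4} \cdot 10000 + 160 = 2500 + 160 = 2660$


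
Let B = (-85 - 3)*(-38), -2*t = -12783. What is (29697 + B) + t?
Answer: 78865/2 ≈ 39433.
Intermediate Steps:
t = 12783/2 (t = -½*(-12783) = 12783/2 ≈ 6391.5)
B = 3344 (B = -88*(-38) = 3344)
(29697 + B) + t = (29697 + 3344) + 12783/2 = 33041 + 12783/2 = 78865/2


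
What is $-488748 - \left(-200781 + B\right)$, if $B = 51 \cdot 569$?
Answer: $-316986$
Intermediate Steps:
$B = 29019$
$-488748 - \left(-200781 + B\right) = -488748 - \left(-200781 + 29019\right) = -488748 - -171762 = -488748 + 171762 = -316986$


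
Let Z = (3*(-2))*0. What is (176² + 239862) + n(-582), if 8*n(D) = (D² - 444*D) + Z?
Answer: 690959/2 ≈ 3.4548e+5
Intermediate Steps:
Z = 0 (Z = -6*0 = 0)
n(D) = -111*D/2 + D²/8 (n(D) = ((D² - 444*D) + 0)/8 = (D² - 444*D)/8 = -111*D/2 + D²/8)
(176² + 239862) + n(-582) = (176² + 239862) + (⅛)*(-582)*(-444 - 582) = (30976 + 239862) + (⅛)*(-582)*(-1026) = 270838 + 149283/2 = 690959/2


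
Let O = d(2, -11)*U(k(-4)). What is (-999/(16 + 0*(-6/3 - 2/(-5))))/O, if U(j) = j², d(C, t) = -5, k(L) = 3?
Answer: 111/80 ≈ 1.3875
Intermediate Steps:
O = -45 (O = -5*3² = -5*9 = -45)
(-999/(16 + 0*(-6/3 - 2/(-5))))/O = -999/(16 + 0*(-6/3 - 2/(-5)))/(-45) = -999/(16 + 0*(-6*⅓ - 2*(-⅕)))*(-1/45) = -999/(16 + 0*(-2 + ⅖))*(-1/45) = -999/(16 + 0*(-8/5))*(-1/45) = -999/(16 + 0)*(-1/45) = -999/16*(-1/45) = 111/80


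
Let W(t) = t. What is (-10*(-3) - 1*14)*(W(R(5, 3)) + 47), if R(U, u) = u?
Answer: 800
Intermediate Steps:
(-10*(-3) - 1*14)*(W(R(5, 3)) + 47) = (-10*(-3) - 1*14)*(3 + 47) = (30 - 14)*50 = 16*50 = 800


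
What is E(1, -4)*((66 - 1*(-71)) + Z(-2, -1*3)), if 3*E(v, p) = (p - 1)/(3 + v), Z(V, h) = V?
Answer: -225/4 ≈ -56.250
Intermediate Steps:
E(v, p) = (-1 + p)/(3*(3 + v)) (E(v, p) = ((p - 1)/(3 + v))/3 = ((-1 + p)/(3 + v))/3 = (-1 + p)/(3*(3 + v)))
E(1, -4)*((66 - 1*(-71)) + Z(-2, -1*3)) = ((-1 - 4)/(3*(3 + 1)))*((66 - 1*(-71)) - 2) = ((⅓)*(-5)/4)*((66 + 71) - 2) = ((⅓)*(¼)*(-5))*(137 - 2) = -5/12*135 = -225/4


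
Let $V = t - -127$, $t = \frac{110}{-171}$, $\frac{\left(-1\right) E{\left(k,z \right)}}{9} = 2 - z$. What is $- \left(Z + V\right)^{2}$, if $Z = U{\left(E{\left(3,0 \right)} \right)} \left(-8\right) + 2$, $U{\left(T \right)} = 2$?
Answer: $- \frac{369139369}{29241} \approx -12624.0$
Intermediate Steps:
$E{\left(k,z \right)} = -18 + 9 z$ ($E{\left(k,z \right)} = - 9 \left(2 - z\right) = -18 + 9 z$)
$t = - \frac{110}{171}$ ($t = 110 \left(- \frac{1}{171}\right) = - \frac{110}{171} \approx -0.64328$)
$Z = -14$ ($Z = 2 \left(-8\right) + 2 = -16 + 2 = -14$)
$V = \frac{21607}{171}$ ($V = - \frac{110}{171} - -127 = - \frac{110}{171} + 127 = \frac{21607}{171} \approx 126.36$)
$- \left(Z + V\right)^{2} = - \left(-14 + \frac{21607}{171}\right)^{2} = - \left(\frac{19213}{171}\right)^{2} = \left(-1\right) \frac{369139369}{29241} = - \frac{369139369}{29241}$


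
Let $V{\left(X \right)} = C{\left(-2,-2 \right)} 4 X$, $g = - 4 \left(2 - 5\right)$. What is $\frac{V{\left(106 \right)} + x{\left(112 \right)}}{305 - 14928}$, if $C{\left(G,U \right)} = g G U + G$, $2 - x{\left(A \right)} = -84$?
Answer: $- \frac{19590}{14623} \approx -1.3397$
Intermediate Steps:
$x{\left(A \right)} = 86$ ($x{\left(A \right)} = 2 - -84 = 2 + 84 = 86$)
$g = 12$ ($g = \left(-4\right) \left(-3\right) = 12$)
$C{\left(G,U \right)} = G + 12 G U$ ($C{\left(G,U \right)} = 12 G U + G = G + 12 G U$)
$V{\left(X \right)} = 184 X$ ($V{\left(X \right)} = - 2 \left(1 + 12 \left(-2\right)\right) 4 X = - 2 \left(1 - 24\right) 4 X = \left(-2\right) \left(-23\right) 4 X = 46 \cdot 4 X = 184 X$)
$\frac{V{\left(106 \right)} + x{\left(112 \right)}}{305 - 14928} = \frac{184 \cdot 106 + 86}{305 - 14928} = \frac{19504 + 86}{-14623} = 19590 \left(- \frac{1}{14623}\right) = - \frac{19590}{14623}$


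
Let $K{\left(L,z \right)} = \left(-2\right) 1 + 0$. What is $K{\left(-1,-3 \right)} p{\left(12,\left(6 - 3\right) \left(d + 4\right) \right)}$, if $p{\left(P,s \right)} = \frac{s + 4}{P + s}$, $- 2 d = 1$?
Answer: $- \frac{58}{45} \approx -1.2889$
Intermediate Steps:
$K{\left(L,z \right)} = -2$ ($K{\left(L,z \right)} = -2 + 0 = -2$)
$d = - \frac{1}{2}$ ($d = \left(- \frac{1}{2}\right) 1 = - \frac{1}{2} \approx -0.5$)
$p{\left(P,s \right)} = \frac{4 + s}{P + s}$
$K{\left(-1,-3 \right)} p{\left(12,\left(6 - 3\right) \left(d + 4\right) \right)} = - 2 \frac{4 + \left(6 - 3\right) \left(- \frac{1}{2} + 4\right)}{12 + \left(6 - 3\right) \left(- \frac{1}{2} + 4\right)} = - 2 \frac{4 + 3 \cdot \frac{7}{2}}{12 + 3 \cdot \frac{7}{2}} = - 2 \frac{4 + \frac{21}{2}}{12 + \frac{21}{2}} = - 2 \frac{1}{\frac{45}{2}} \cdot \frac{29}{2} = - 2 \cdot \frac{2}{45} \cdot \frac{29}{2} = \left(-2\right) \frac{29}{45} = - \frac{58}{45}$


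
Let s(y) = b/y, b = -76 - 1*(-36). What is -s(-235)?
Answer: -8/47 ≈ -0.17021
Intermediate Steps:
b = -40 (b = -76 + 36 = -40)
s(y) = -40/y
-s(-235) = -(-40)/(-235) = -(-40)*(-1)/235 = -1*8/47 = -8/47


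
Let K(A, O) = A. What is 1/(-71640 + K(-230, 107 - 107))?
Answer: -1/71870 ≈ -1.3914e-5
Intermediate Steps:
1/(-71640 + K(-230, 107 - 107)) = 1/(-71640 - 230) = 1/(-71870) = -1/71870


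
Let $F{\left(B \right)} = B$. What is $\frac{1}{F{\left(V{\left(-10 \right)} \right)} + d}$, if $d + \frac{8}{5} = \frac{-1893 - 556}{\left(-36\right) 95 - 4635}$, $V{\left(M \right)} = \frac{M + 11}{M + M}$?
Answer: $- \frac{32220}{43367} \approx -0.74296$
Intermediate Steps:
$V{\left(M \right)} = \frac{11 + M}{2 M}$
$d = - \frac{10439}{8055}$ ($d = - \frac{8}{5} + \frac{-1893 - 556}{\left(-36\right) 95 - 4635} = - \frac{8}{5} - \frac{2449}{-3420 - 4635} = - \frac{8}{5} - \frac{2449}{-8055} = - \frac{8}{5} - - \frac{2449}{8055} = - \frac{8}{5} + \frac{2449}{8055} = - \frac{10439}{8055} \approx -1.296$)
$\frac{1}{F{\left(V{\left(-10 \right)} \right)} + d} = \frac{1}{\frac{11 - 10}{2 \left(-10\right)} - \frac{10439}{8055}} = \frac{1}{\frac{1}{2} \left(- \frac{1}{10}\right) 1 - \frac{10439}{8055}} = \frac{1}{- \frac{1}{20} - \frac{10439}{8055}} = \frac{1}{- \frac{43367}{32220}} = - \frac{32220}{43367}$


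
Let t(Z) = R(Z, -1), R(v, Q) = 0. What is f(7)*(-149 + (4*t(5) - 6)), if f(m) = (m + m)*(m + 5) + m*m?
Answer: -33635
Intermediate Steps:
t(Z) = 0
f(m) = m² + 2*m*(5 + m) (f(m) = (2*m)*(5 + m) + m² = 2*m*(5 + m) + m² = m² + 2*m*(5 + m))
f(7)*(-149 + (4*t(5) - 6)) = (7*(10 + 3*7))*(-149 + (4*0 - 6)) = (7*(10 + 21))*(-149 + (0 - 6)) = (7*31)*(-149 - 6) = 217*(-155) = -33635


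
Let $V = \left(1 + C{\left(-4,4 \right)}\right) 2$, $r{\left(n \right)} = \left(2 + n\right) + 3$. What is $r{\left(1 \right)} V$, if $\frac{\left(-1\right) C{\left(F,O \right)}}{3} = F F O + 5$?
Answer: $-2472$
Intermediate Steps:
$r{\left(n \right)} = 5 + n$
$C{\left(F,O \right)} = -15 - 3 O F^{2}$ ($C{\left(F,O \right)} = - 3 \left(F F O + 5\right) = - 3 \left(F^{2} O + 5\right) = - 3 \left(O F^{2} + 5\right) = - 3 \left(5 + O F^{2}\right) = -15 - 3 O F^{2}$)
$V = -412$ ($V = \left(1 - \left(15 + 12 \left(-4\right)^{2}\right)\right) 2 = \left(1 - \left(15 + 12 \cdot 16\right)\right) 2 = \left(1 - 207\right) 2 = \left(-206\right) 2 = -412$)
$r{\left(1 \right)} V = \left(5 + 1\right) \left(-412\right) = 6 \left(-412\right) = -2472$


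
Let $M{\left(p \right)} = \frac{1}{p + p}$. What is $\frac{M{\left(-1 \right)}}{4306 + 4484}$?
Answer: $- \frac{1}{17580} \approx -5.6883 \cdot 10^{-5}$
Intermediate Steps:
$M{\left(p \right)} = \frac{1}{2 p}$
$\frac{M{\left(-1 \right)}}{4306 + 4484} = \frac{\frac{1}{2} \frac{1}{-1}}{4306 + 4484} = \frac{\frac{1}{2} \left(-1\right)}{8790} = \left(- \frac{1}{2}\right) \frac{1}{8790} = - \frac{1}{17580}$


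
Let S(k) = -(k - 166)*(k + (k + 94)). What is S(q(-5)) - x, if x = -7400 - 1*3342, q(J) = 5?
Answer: 27486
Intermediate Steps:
S(k) = -(-166 + k)*(94 + 2*k) (S(k) = -(-166 + k)*(k + (94 + k)) = -(-166 + k)*(94 + 2*k))
x = -10742 (x = -7400 - 3342 = -10742)
S(q(-5)) - x = (15604 - 2*5**2 + 238*5) - 1*(-10742) = (15604 - 2*25 + 1190) + 10742 = (15604 - 50 + 1190) + 10742 = 16744 + 10742 = 27486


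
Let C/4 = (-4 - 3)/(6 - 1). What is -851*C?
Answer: 23828/5 ≈ 4765.6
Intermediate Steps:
C = -28/5 (C = 4*((-4 - 3)/(6 - 1)) = 4*(-7/5) = -28/5 ≈ -5.6000)
-851*C = -851*(-28/5) = 23828/5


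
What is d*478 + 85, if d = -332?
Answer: -158611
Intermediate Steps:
d*478 + 85 = -332*478 + 85 = -158696 + 85 = -158611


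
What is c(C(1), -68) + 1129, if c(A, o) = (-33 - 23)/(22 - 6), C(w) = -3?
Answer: 2251/2 ≈ 1125.5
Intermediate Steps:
c(A, o) = -7/2 (c(A, o) = -56/16 = -56*1/16 = -7/2)
c(C(1), -68) + 1129 = -7/2 + 1129 = 2251/2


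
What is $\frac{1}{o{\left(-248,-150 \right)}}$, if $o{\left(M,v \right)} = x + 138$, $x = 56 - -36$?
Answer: $\frac{1}{230} \approx 0.0043478$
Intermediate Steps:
$x = 92$ ($x = 56 + 36 = 92$)
$o{\left(M,v \right)} = 230$ ($o{\left(M,v \right)} = 92 + 138 = 230$)
$\frac{1}{o{\left(-248,-150 \right)}} = \frac{1}{230}$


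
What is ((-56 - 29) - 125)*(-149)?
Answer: 31290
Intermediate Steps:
((-56 - 29) - 125)*(-149) = (-85 - 125)*(-149) = -210*(-149) = 31290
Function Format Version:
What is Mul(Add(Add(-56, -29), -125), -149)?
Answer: 31290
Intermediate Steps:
Mul(Add(Add(-56, -29), -125), -149) = Mul(Add(-85, -125), -149) = Mul(-210, -149) = 31290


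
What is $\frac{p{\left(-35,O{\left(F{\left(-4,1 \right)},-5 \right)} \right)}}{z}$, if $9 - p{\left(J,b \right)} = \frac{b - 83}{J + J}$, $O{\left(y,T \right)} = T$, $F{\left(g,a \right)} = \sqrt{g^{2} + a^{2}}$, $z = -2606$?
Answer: $- \frac{271}{91210} \approx -0.0029712$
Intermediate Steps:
$F{\left(g,a \right)} = \sqrt{a^{2} + g^{2}}$
$p{\left(J,b \right)} = 9 - \frac{-83 + b}{2 J}$ ($p{\left(J,b \right)} = 9 - \frac{b - 83}{J + J} = 9 - \frac{-83 + b}{2 J}$)
$\frac{p{\left(-35,O{\left(F{\left(-4,1 \right)},-5 \right)} \right)}}{z} = \frac{\frac{1}{2} \frac{1}{-35} \left(83 - -5 + 18 \left(-35\right)\right)}{-2606} = \frac{1}{2} \left(- \frac{1}{35}\right) \left(83 + 5 - 630\right) \left(- \frac{1}{2606}\right) = \frac{1}{2} \left(- \frac{1}{35}\right) \left(-542\right) \left(- \frac{1}{2606}\right) = \frac{271}{35} \left(- \frac{1}{2606}\right) = - \frac{271}{91210}$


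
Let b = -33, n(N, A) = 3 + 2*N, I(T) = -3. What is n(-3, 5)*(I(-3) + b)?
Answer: 108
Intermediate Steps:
n(-3, 5)*(I(-3) + b) = (3 + 2*(-3))*(-3 - 33) = (3 - 6)*(-36) = -3*(-36) = 108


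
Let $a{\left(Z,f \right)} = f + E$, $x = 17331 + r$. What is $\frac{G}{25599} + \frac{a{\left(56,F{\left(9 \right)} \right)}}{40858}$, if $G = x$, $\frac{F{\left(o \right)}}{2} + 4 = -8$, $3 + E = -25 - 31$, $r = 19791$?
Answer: $\frac{21950811}{15158318} \approx 1.4481$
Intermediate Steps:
$E = -59$ ($E = -3 - 56 = -59$)
$F{\left(o \right)} = -24$ ($F{\left(o \right)} = -8 + 2 \left(-8\right) = -8 - 16 = -24$)
$x = 37122$ ($x = 17331 + 19791 = 37122$)
$G = 37122$
$a{\left(Z,f \right)} = -59 + f$ ($a{\left(Z,f \right)} = f - 59 = -59 + f$)
$\frac{G}{25599} + \frac{a{\left(56,F{\left(9 \right)} \right)}}{40858} = \frac{37122}{25599} + \frac{-59 - 24}{40858} = 37122 \cdot \frac{1}{25599} - \frac{83}{40858} = \frac{538}{371} - \frac{83}{40858} = \frac{21950811}{15158318}$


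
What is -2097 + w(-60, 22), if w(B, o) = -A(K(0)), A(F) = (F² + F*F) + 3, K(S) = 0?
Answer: -2100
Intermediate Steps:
A(F) = 3 + 2*F² (A(F) = (F² + F²) + 3 = 2*F² + 3 = 3 + 2*F²)
w(B, o) = -3 (w(B, o) = -(3 + 2*0²) = -(3 + 2*0) = -(3 + 0) = -1*3 = -3)
-2097 + w(-60, 22) = -2097 - 3 = -2100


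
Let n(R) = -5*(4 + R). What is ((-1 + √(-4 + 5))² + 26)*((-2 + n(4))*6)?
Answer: -6552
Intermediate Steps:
n(R) = -20 - 5*R
((-1 + √(-4 + 5))² + 26)*((-2 + n(4))*6) = ((-1 + √(-4 + 5))² + 26)*((-2 + (-20 - 5*4))*6) = ((-1 + √1)² + 26)*((-2 + (-20 - 20))*6) = ((-1 + 1)² + 26)*((-2 - 40)*6) = (0² + 26)*(-42*6) = (0 + 26)*(-252) = 26*(-252) = -6552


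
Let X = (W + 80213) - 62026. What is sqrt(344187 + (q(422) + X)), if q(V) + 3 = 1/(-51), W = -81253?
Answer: sqrt(731187867)/51 ≈ 530.21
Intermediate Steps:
q(V) = -154/51 (q(V) = -3 + 1/(-51) = -3 - 1/51 = -154/51)
X = -63066 (X = (-81253 + 80213) - 62026 = -1040 - 62026 = -63066)
sqrt(344187 + (q(422) + X)) = sqrt(344187 + (-154/51 - 63066)) = sqrt(344187 - 3216520/51) = sqrt(14337017/51) = sqrt(731187867)/51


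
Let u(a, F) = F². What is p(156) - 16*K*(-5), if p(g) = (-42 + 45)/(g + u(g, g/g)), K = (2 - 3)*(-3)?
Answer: 37683/157 ≈ 240.02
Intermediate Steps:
K = 3 (K = -1*(-3) = 3)
p(g) = 3/(1 + g) (p(g) = (-42 + 45)/(g + (g/g)²) = 3/(g + 1²) = 3/(g + 1) = 3/(1 + g))
p(156) - 16*K*(-5) = 3/(1 + 156) - 16*3*(-5) = 3/157 - 48*(-5) = 3*(1/157) - 1*(-240) = 3/157 + 240 = 37683/157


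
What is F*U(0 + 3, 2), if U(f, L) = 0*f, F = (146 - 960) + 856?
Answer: 0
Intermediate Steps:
F = 42 (F = -814 + 856 = 42)
U(f, L) = 0
F*U(0 + 3, 2) = 42*0 = 0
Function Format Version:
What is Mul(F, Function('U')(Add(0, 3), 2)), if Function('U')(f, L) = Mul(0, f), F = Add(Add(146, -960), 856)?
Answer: 0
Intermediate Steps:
F = 42 (F = Add(-814, 856) = 42)
Function('U')(f, L) = 0
Mul(F, Function('U')(Add(0, 3), 2)) = Mul(42, 0) = 0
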